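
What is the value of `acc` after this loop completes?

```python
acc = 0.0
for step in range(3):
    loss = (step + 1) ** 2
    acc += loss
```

Sum of squared losses 1² + 2² + ... + 3²
`acc` takes the values: 0.0 → 1.0 → 5.0 → 14.0

Answer: 14.0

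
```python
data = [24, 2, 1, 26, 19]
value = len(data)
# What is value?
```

Trace:
`data = [24, 2, 1, 26, 19]` → data = [24, 2, 1, 26, 19]
`value = len(data)` → value = 5
So value = 5

Answer: 5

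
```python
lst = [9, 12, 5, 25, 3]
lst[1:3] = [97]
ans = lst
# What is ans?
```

Trace:
`lst = [9, 12, 5, 25, 3]` → lst = [9, 12, 5, 25, 3]
`lst[1:3] = [97]` → lst = [9, 97, 25, 3]
`ans = lst` → ans = [9, 97, 25, 3]
So ans = [9, 97, 25, 3]

Answer: [9, 97, 25, 3]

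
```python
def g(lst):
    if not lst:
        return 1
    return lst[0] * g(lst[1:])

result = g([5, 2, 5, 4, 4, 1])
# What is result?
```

Product over [5, 2, 5, 4, 4, 1] = 5 * 2 * 5 * 4 * 4 * 1 = 800

Answer: 800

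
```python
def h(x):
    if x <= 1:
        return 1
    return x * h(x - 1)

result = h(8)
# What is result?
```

h(8) = 8 * 7 * 6 * 5 * 4 * 3 * 2 * 1 = 40320

Answer: 40320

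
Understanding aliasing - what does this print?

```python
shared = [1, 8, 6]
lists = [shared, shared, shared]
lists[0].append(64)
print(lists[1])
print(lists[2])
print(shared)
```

Key concept: list of same reference.
Step by step:
`shared = [1, 8, 6]` → shared = [1, 8, 6]
`lists = [shared, shared, shared]` → lists = [[1, 8, 6], [1, 8, 6], [1, 8, 6]]
`lists[0].append(64)` → shared = [1, 8, 6, 64]; lists = [[1, 8, 6, 64], [1, 8, 6, 64], [1, 8, 6, 64]]
`print(lists[1])` → prints [1, 8, 6, 64]
`print(lists[2])` → prints [1, 8, 6, 64]
`print(shared)` → prints [1, 8, 6, 64]

Answer:
[1, 8, 6, 64]
[1, 8, 6, 64]
[1, 8, 6, 64]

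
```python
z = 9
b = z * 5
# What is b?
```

Trace:
`z = 9` → z = 9
`b = z * 5` → b = 45
So b = 45

Answer: 45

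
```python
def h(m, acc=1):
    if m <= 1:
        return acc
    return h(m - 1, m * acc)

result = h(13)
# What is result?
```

Accumulator trace (n, acc): (13, 1) -> (12, 13) -> (11, 156) -> (10, 1716) -> (9, 17160) -> (8, 154440) -> (7, 1235520) -> (6, 8648640) -> (5, 51891840) -> (4, 259459200) -> (3, 1037836800) -> (2, 3113510400) -> (1, 6227020800) -> return 6227020800

Answer: 6227020800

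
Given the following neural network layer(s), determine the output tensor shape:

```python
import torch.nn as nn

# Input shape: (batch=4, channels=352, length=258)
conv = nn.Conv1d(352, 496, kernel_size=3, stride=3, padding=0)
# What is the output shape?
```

Input: (4, 352, 258) -> Output: (4, 496, 86)

Answer: (4, 496, 86)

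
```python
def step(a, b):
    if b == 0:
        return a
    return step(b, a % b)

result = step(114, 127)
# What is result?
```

step(114, 127) -> step(127, 114) -> step(114, 13) -> step(13, 10) -> step(10, 3) -> step(3, 1) -> step(1, 0) -> 1

Answer: 1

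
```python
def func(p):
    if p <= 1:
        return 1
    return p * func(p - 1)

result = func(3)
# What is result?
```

func(3) = 3 * 2 * 1 = 6

Answer: 6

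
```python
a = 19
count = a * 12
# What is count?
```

Trace:
`a = 19` → a = 19
`count = a * 12` → count = 228
So count = 228

Answer: 228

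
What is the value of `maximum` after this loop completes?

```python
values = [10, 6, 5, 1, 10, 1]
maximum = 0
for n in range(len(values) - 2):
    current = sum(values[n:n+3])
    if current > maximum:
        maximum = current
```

Max sum of 3-element window in [10, 6, 5, 1, 10, 1]
`maximum` takes the values: 0 → 21

Answer: 21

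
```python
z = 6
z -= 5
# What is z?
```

Trace:
`z = 6` → z = 6
`z -= 5` → z = 1
So z = 1

Answer: 1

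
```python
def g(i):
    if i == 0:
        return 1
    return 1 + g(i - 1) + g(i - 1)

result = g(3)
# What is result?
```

g(i) = 1 + 2·g(i-1), g(0)=1. Closed form: (1+1)·2^3 - 1 = 15.

Answer: 15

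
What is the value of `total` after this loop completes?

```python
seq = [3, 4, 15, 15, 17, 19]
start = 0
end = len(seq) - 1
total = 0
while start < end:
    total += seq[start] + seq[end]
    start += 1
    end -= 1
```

Sum of pairs from ends
`total` takes the values: 0 → 22 → 43 → 73

Answer: 73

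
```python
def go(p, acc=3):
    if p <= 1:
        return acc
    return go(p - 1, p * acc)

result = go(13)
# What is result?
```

Accumulator trace (n, acc): (13, 3) -> (12, 39) -> (11, 468) -> (10, 5148) -> (9, 51480) -> (8, 463320) -> (7, 3706560) -> (6, 25945920) -> (5, 155675520) -> (4, 778377600) -> (3, 3113510400) -> (2, 9340531200) -> (1, 18681062400) -> return 18681062400

Answer: 18681062400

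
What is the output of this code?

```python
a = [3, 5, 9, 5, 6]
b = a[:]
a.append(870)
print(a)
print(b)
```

Key concept: slice [:] creates copy.
Step by step:
`a = [3, 5, 9, 5, 6]` → a = [3, 5, 9, 5, 6]
`b = a[:]` → b = [3, 5, 9, 5, 6]
`a.append(870)` → a = [3, 5, 9, 5, 6, 870]
`print(a)` → prints [3, 5, 9, 5, 6, 870]
`print(b)` → prints [3, 5, 9, 5, 6]

Answer:
[3, 5, 9, 5, 6, 870]
[3, 5, 9, 5, 6]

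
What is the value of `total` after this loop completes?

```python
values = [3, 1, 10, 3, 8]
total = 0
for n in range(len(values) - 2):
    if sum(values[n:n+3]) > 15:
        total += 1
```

Count windows with sum > 15
`total` takes the values: 0 → 1

Answer: 1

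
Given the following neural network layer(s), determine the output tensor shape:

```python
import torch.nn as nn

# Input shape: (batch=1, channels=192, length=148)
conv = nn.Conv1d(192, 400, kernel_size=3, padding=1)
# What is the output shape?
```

Input: (1, 192, 148) -> Output: (1, 400, 148)

Answer: (1, 400, 148)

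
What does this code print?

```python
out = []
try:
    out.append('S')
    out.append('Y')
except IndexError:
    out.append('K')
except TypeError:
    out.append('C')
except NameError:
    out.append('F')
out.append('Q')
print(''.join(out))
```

Execution trace: 'S' (try body) → 'Y' (try body, no exception) → 'Q' (after the try/except). Output: SYQ

Answer: SYQ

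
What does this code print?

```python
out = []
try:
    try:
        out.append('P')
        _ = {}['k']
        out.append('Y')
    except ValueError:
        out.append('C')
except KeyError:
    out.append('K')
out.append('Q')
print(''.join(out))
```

Execution trace: 'P' (try body) → 'K' (outer except KeyError) → 'Q' (after the try/except). Output: PKQ

Answer: PKQ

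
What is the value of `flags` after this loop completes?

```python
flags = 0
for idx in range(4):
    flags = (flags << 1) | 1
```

Build 4 consecutive 1-bits: 0b1111
`flags` takes the values: 0 → 1 → 3 → 7 → 15

Answer: 15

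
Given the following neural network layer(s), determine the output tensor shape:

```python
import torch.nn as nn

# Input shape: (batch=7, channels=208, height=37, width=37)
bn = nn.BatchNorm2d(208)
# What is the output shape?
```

Input: (7, 208, 37, 37) -> Output: (7, 208, 37, 37)

Answer: (7, 208, 37, 37)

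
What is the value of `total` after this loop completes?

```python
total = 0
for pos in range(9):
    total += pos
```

Sum of 0 to 8 = 36
`total` takes the values: 0 → 1 → 3 → 6 → 10 → 15 → 21 → 28 → 36

Answer: 36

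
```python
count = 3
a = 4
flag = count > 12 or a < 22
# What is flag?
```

Trace:
`count = 3` → count = 3
`a = 4` → a = 4
`flag = count > 12 or a < 22` → flag = True
So flag = True

Answer: True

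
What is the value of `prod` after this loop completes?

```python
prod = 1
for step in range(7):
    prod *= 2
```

2^7 = 128
`prod` takes the values: 1 → 2 → 4 → 8 → 16 → 32 → 64 → 128

Answer: 128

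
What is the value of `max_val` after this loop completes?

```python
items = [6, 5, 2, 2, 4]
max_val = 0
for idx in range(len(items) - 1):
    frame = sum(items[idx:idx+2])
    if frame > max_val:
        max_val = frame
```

Max sum of 2-element window in [6, 5, 2, 2, 4]
`max_val` takes the values: 0 → 11

Answer: 11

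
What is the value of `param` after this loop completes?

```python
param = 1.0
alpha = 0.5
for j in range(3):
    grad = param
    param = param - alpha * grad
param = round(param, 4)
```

Gradient descent: w = 1.0 * (1 - 0.5)^3
`param` takes the values: 1.0 → 0.5 → 0.25 → 0.125

Answer: 0.125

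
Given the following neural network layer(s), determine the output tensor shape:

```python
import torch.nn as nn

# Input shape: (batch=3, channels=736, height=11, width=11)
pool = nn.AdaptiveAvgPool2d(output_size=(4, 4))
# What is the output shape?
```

Input: (3, 736, 11, 11) -> Output: (3, 736, 4, 4)

Answer: (3, 736, 4, 4)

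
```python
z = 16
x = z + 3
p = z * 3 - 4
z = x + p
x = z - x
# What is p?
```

Trace:
`z = 16` → z = 16
`x = z + 3` → x = 19
`p = z * 3 - 4` → p = 44
`z = x + p` → z = 63
`x = z - x` → x = 44
So p = 44

Answer: 44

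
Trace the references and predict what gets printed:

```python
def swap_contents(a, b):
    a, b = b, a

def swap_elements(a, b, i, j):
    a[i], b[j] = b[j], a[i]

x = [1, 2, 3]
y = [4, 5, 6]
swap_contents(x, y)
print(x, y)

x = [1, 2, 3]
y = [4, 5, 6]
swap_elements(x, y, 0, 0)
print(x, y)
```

Key concept: parameter rebinding vs mutation.
Step by step:
`x = [1, 2, 3]` → x = [1, 2, 3]
`y = [4, 5, 6]` → y = [4, 5, 6]
`swap_contents(x, y)` → no visible change to tracked variables
`print(x, y)` → prints [1, 2, 3] [4, 5, 6]
`x = [1, 2, 3]` → x = [1, 2, 3]
`y = [4, 5, 6]` → y = [4, 5, 6]
`swap_elements(x, y, 0, 0)` → x = [4, 2, 3]; y = [1, 5, 6]
`print(x, y)` → prints [4, 2, 3] [1, 5, 6]

Answer:
[1, 2, 3] [4, 5, 6]
[4, 2, 3] [1, 5, 6]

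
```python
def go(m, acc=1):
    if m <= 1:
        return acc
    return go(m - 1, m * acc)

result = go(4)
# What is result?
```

Accumulator trace (n, acc): (4, 1) -> (3, 4) -> (2, 12) -> (1, 24) -> return 24

Answer: 24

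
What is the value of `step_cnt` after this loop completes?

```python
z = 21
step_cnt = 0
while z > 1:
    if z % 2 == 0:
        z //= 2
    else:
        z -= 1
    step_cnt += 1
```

Steps to reduce 21 to 1
`step_cnt` takes the values: 0 → 1 → 2 → 3 → 4 → 5 → 6

Answer: 6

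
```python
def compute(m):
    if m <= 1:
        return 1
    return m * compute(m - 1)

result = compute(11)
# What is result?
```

compute(11) = 11 * 10 * 9 * 8 * 7 * 6 * 5 * 4 * 3 * 2 * 1 = 39916800

Answer: 39916800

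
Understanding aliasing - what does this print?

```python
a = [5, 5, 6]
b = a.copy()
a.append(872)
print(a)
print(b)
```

Key concept: list.copy() creates independent copy.
Step by step:
`a = [5, 5, 6]` → a = [5, 5, 6]
`b = a.copy()` → b = [5, 5, 6]
`a.append(872)` → a = [5, 5, 6, 872]
`print(a)` → prints [5, 5, 6, 872]
`print(b)` → prints [5, 5, 6]

Answer:
[5, 5, 6, 872]
[5, 5, 6]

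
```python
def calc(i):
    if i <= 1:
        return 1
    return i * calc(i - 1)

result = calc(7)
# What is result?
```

calc(7) = 7 * 6 * 5 * 4 * 3 * 2 * 1 = 5040

Answer: 5040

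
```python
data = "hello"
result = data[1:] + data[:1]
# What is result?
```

Trace:
`data = "hello"` → data = 'hello'
`result = data[1:] + data[:1]` → result = 'elloh'
So result = 'elloh'

Answer: 'elloh'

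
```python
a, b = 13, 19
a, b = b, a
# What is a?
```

Trace:
`a, b = 13, 19` → a = 13; b = 19
`a, b = b, a` → a = 19; b = 13
So a = 19

Answer: 19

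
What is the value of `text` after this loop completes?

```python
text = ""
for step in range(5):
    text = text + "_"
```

Repeat '_' 5 times
`text` takes the values: "" → "_" → "__" → "___" → "____" → "_____"

Answer: "_____"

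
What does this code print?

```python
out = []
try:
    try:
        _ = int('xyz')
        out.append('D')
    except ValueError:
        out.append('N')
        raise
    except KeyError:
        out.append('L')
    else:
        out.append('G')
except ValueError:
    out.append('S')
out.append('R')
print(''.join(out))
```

Execution trace: 'N' (inner except ValueError) → 'S' (outer except ValueError) → 'R' (after the try/except). Output: NSR

Answer: NSR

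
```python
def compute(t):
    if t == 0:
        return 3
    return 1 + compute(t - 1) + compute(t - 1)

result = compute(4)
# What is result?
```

compute(t) = 1 + 2·compute(t-1), compute(0)=3. Closed form: (3+1)·2^4 - 1 = 63.

Answer: 63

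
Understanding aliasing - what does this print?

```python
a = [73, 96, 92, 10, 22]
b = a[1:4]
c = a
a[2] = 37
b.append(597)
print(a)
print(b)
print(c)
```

Key concept: slice vs alias.
Step by step:
`a = [73, 96, 92, 10, 22]` → a = [73, 96, 92, 10, 22]
`b = a[1:4]` → b = [96, 92, 10]
`c = a` → c = [73, 96, 92, 10, 22] (same object as a)
`a[2] = 37` → a = [73, 96, 37, 10, 22] (same object as c); c = [73, 96, 37, 10, 22] (same object as a)
`b.append(597)` → b = [96, 92, 10, 597]
`print(a)` → prints [73, 96, 37, 10, 22]
`print(b)` → prints [96, 92, 10, 597]
`print(c)` → prints [73, 96, 37, 10, 22]

Answer:
[73, 96, 37, 10, 22]
[96, 92, 10, 597]
[73, 96, 37, 10, 22]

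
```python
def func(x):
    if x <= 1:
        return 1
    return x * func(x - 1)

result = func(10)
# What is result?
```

func(10) = 10 * 9 * 8 * 7 * 6 * 5 * 4 * 3 * 2 * 1 = 3628800

Answer: 3628800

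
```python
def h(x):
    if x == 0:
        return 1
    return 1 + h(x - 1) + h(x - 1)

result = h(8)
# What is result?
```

h(x) = 1 + 2·h(x-1), h(0)=1. Closed form: (1+1)·2^8 - 1 = 511.

Answer: 511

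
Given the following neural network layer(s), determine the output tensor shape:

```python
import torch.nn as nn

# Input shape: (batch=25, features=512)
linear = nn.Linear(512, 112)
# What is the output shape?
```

Input: (25, 512) -> Output: (25, 112)

Answer: (25, 112)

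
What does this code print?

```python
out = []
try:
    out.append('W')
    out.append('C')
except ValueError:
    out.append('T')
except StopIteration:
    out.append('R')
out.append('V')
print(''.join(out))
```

Execution trace: 'W' (try body) → 'C' (try body, no exception) → 'V' (after the try/except). Output: WCV

Answer: WCV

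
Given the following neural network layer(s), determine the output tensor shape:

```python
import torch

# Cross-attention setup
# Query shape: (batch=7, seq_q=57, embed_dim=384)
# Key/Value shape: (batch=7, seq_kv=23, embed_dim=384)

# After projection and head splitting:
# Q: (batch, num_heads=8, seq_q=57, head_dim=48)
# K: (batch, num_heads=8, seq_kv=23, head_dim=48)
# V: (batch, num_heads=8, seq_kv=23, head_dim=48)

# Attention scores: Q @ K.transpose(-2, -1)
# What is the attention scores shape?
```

Input: (7, 57, 384) -> Output: (7, 8, 57, 23)

Answer: (7, 8, 57, 23)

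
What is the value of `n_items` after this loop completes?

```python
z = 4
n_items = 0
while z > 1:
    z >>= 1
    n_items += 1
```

Count right shifts until 1
`n_items` takes the values: 0 → 1 → 2

Answer: 2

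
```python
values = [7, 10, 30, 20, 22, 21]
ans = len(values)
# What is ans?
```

Trace:
`values = [7, 10, 30, 20, 22, 21]` → values = [7, 10, 30, 20, 22, 21]
`ans = len(values)` → ans = 6
So ans = 6

Answer: 6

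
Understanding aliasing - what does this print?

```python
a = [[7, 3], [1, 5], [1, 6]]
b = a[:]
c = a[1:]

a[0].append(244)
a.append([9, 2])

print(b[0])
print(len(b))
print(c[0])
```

Key concept: slice with nested mutation.
Step by step:
`a = [[7, 3], [1, 5], [1, 6]]` → a = [[7, 3], [1, 5], [1, 6]]
`b = a[:]` → b = [[7, 3], [1, 5], [1, 6]]
`c = a[1:]` → c = [[1, 5], [1, 6]]
`a[0].append(244)` → a = [[7, 3, 244], [1, 5], [1, 6]]; b = [[7, 3, 244], [1, 5], [1, 6]]
`a.append([9, 2])` → a = [[7, 3, 244], [1, 5], [1, 6], [9, 2]]
`print(b[0])` → prints [7, 3, 244]
`print(len(b))` → prints 3
`print(c[0])` → prints [1, 5]

Answer:
[7, 3, 244]
3
[1, 5]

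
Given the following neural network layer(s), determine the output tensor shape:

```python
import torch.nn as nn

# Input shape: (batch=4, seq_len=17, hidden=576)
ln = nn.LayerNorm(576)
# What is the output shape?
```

Input: (4, 17, 576) -> Output: (4, 17, 576)

Answer: (4, 17, 576)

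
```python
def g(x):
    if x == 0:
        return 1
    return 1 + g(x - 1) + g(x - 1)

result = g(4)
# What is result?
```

g(x) = 1 + 2·g(x-1), g(0)=1. Closed form: (1+1)·2^4 - 1 = 31.

Answer: 31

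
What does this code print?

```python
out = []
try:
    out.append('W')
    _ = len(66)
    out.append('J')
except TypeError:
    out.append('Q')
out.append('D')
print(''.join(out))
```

Execution trace: 'W' (try body) → 'Q' (except TypeError) → 'D' (after the try/except). Output: WQD

Answer: WQD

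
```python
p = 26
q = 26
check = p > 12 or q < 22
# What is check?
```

Trace:
`p = 26` → p = 26
`q = 26` → q = 26
`check = p > 12 or q < 22` → check = True
So check = True

Answer: True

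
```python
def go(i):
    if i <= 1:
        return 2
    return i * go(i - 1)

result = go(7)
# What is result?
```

go(7) = 7 * 6 * 5 * 4 * 3 * 2 * 2 = 10080

Answer: 10080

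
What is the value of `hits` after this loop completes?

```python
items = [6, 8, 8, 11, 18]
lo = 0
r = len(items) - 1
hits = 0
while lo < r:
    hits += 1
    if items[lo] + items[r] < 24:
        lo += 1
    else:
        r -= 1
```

Steps to find pair summing to 24
`hits` takes the values: 0 → 1 → 2 → 3 → 4

Answer: 4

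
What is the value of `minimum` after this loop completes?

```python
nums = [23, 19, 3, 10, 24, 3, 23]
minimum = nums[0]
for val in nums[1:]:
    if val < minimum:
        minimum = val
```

Minimum of [23, 19, 3, 10, 24, 3, 23]
`minimum` takes the values: 23 → 19 → 3

Answer: 3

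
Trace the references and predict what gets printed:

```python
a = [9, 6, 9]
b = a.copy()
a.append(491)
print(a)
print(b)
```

Key concept: list.copy() creates independent copy.
Step by step:
`a = [9, 6, 9]` → a = [9, 6, 9]
`b = a.copy()` → b = [9, 6, 9]
`a.append(491)` → a = [9, 6, 9, 491]
`print(a)` → prints [9, 6, 9, 491]
`print(b)` → prints [9, 6, 9]

Answer:
[9, 6, 9, 491]
[9, 6, 9]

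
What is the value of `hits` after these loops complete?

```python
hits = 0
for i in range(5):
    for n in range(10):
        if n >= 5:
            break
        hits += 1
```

Inner breaks at 5, outer runs 5 times
`hits` takes the values: 0 → 1 → 2 → 3 → 4 → 5 → 6 → 7 → 8 → 9 → 10 → 11 → 12 → 13 → 14 → 15 → 16 → 17 → 18 → 19 → 20 → 21 → 22 → 23 → 24 → 25

Answer: 25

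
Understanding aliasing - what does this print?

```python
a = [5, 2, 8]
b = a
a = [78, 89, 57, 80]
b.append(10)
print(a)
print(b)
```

Key concept: rebinding vs mutation: a is rebound to a new list, b still points at the original.
Step by step:
`a = [5, 2, 8]` → a = [5, 2, 8]
`b = a` → b = [5, 2, 8] (same object as a)
`a = [78, 89, 57, 80]` → a = [78, 89, 57, 80]
`b.append(10)` → b = [5, 2, 8, 10]
`print(a)` → prints [78, 89, 57, 80]
`print(b)` → prints [5, 2, 8, 10]

Answer:
[78, 89, 57, 80]
[5, 2, 8, 10]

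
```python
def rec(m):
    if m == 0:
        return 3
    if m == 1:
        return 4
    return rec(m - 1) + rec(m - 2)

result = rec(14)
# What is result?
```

Build up from base cases: rec(0)=3, rec(1)=4, rec(2)=7, rec(3)=11, rec(4)=18, rec(5)=29, rec(6)=47, ..., rec(14)=2207

Answer: 2207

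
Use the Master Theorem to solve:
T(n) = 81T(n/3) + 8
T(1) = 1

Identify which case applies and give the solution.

a=81, b=3, f(n)=8. log_3(81) = 4. Since c=0 < 4, Case 1 applies: T(n) = Θ(n^log_b(a)) = O(n^4).

Answer: O(n^4) - Case 1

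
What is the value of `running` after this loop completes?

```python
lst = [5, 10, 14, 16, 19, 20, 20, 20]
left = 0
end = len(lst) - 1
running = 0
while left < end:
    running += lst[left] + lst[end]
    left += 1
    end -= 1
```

Sum of pairs from ends
`running` takes the values: 0 → 25 → 55 → 89 → 124

Answer: 124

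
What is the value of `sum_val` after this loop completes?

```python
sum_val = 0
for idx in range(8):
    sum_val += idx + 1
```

Start at 0, add 1 to 8 = 36
`sum_val` takes the values: 0 → 1 → 3 → 6 → 10 → 15 → 21 → 28 → 36

Answer: 36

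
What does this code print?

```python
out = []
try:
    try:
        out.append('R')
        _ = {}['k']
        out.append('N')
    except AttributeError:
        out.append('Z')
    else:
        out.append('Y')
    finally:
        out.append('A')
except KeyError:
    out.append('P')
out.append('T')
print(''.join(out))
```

Execution trace: 'R' (try body) → 'A' (finally) → 'P' (outer except KeyError) → 'T' (after the try/except). Output: RAPT

Answer: RAPT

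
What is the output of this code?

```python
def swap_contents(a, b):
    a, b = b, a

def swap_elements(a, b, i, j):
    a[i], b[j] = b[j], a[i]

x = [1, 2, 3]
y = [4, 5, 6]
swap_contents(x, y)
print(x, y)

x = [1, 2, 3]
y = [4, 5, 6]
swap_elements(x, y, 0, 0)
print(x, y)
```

Key concept: parameter rebinding vs mutation.
Step by step:
`x = [1, 2, 3]` → x = [1, 2, 3]
`y = [4, 5, 6]` → y = [4, 5, 6]
`swap_contents(x, y)` → no visible change to tracked variables
`print(x, y)` → prints [1, 2, 3] [4, 5, 6]
`x = [1, 2, 3]` → x = [1, 2, 3]
`y = [4, 5, 6]` → y = [4, 5, 6]
`swap_elements(x, y, 0, 0)` → x = [4, 2, 3]; y = [1, 5, 6]
`print(x, y)` → prints [4, 2, 3] [1, 5, 6]

Answer:
[1, 2, 3] [4, 5, 6]
[4, 2, 3] [1, 5, 6]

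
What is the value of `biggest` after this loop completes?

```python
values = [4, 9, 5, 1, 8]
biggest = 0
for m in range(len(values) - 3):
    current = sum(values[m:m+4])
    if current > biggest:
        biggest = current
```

Max sum of 4-element window in [4, 9, 5, 1, 8]
`biggest` takes the values: 0 → 19 → 23

Answer: 23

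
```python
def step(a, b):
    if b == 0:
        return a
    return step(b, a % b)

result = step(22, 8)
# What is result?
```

step(22, 8) -> step(8, 6) -> step(6, 2) -> step(2, 0) -> 2

Answer: 2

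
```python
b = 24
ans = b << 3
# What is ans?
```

Trace:
`b = 24` → b = 24
`ans = b << 3` → ans = 192
So ans = 192

Answer: 192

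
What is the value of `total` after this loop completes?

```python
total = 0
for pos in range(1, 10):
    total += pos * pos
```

Sum of squares 1² to 9² = 285
`total` takes the values: 0 → 1 → 5 → 14 → 30 → 55 → 91 → 140 → 204 → 285

Answer: 285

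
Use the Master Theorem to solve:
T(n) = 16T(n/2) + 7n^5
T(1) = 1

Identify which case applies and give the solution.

a=16, b=2, f(n)=7n^5. log_2(16) = 4. Since c=5 > 4 and the regularity condition holds (16(n/2)^5 = (16/2^5)n^5 with 16/2^5 < 1), Case 3 applies: T(n) = Θ(f(n)) = O(n^5).

Answer: O(n^5) - Case 3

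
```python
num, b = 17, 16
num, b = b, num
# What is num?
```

Trace:
`num, b = 17, 16` → num = 17; b = 16
`num, b = b, num` → num = 16; b = 17
So num = 16

Answer: 16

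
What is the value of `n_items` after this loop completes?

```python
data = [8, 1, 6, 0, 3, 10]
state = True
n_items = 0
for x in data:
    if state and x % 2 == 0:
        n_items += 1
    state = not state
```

Count even values at even positions
`n_items` takes the values: 0 → 1 → 2

Answer: 2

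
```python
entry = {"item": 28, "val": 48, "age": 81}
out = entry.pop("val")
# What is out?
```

Trace:
`entry = {"item": 28, "val": 48, "age": 81}` → entry = {'item': 28, 'val': 48, 'age': 81}
`out = entry.pop("val")` → entry = {'item': 28, 'age': 81}; out = 48
So out = 48

Answer: 48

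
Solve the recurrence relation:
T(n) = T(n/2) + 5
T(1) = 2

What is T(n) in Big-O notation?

Each step divides n by 2 and adds 5. After log_2(n) steps we reach T(1)=2. So T(n) = 5·log_2(n) + 2 = O(log n).

Answer: O(log n)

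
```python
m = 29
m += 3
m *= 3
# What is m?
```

Trace:
`m = 29` → m = 29
`m += 3` → m = 32
`m *= 3` → m = 96
So m = 96

Answer: 96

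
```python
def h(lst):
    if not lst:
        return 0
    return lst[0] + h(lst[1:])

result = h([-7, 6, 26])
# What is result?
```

(-7) + 6 + 26 + 0 = 25

Answer: 25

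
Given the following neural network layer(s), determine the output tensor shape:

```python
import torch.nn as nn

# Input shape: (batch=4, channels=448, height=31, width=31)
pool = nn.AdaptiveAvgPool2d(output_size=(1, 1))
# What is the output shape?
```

Input: (4, 448, 31, 31) -> Output: (4, 448, 1, 1)

Answer: (4, 448, 1, 1)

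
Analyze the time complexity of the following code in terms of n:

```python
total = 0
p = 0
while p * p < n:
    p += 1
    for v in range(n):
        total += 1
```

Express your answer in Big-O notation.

Each loop level contributes: √n × n. Multiplying the contributions gives O(n√n).

Answer: O(n√n)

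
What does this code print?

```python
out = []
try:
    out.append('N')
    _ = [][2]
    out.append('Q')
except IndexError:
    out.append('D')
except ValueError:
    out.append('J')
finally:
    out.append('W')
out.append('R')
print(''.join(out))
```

Execution trace: 'N' (try body) → 'D' (except IndexError) → 'W' (finally) → 'R' (after the try/except). Output: NDWR

Answer: NDWR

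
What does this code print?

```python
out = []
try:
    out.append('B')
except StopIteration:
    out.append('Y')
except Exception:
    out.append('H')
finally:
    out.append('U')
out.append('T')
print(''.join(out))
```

Execution trace: 'B' (try body, no exception) → 'U' (finally) → 'T' (after the try/except). Output: BUT

Answer: BUT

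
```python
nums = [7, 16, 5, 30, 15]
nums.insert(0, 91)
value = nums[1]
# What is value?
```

Trace:
`nums = [7, 16, 5, 30, 15]` → nums = [7, 16, 5, 30, 15]
`nums.insert(0, 91)` → nums = [91, 7, 16, 5, 30, 15]
`value = nums[1]` → value = 7
So value = 7

Answer: 7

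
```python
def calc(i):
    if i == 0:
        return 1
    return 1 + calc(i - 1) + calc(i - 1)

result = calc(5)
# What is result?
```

calc(i) = 1 + 2·calc(i-1), calc(0)=1. Closed form: (1+1)·2^5 - 1 = 63.

Answer: 63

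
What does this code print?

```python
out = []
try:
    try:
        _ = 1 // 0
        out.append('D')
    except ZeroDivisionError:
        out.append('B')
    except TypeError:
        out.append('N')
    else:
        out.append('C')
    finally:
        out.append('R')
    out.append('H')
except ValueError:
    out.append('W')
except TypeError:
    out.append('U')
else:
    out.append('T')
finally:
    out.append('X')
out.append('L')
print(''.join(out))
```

Execution trace: 'B' (inner except ZeroDivisionError) → 'R' (inner finally) → 'H' (try body, no exception) → 'T' (else) → 'X' (finally) → 'L' (after the try/except). Output: BRHTXL

Answer: BRHTXL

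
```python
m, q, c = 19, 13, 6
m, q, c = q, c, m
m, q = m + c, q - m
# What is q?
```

Trace:
`m, q, c = 19, 13, 6` → m = 19; q = 13; c = 6
`m, q, c = q, c, m` → m = 13; q = 6; c = 19
`m, q = m + c, q - m` → m = 32; q = -7
So q = -7

Answer: -7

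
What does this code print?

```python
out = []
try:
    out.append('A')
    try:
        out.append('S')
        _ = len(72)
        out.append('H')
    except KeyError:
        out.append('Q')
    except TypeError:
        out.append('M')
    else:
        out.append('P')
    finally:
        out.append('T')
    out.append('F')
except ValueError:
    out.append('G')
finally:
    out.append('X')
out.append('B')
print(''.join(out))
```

Execution trace: 'A' (try body) → 'S' (inner try body) → 'M' (inner except TypeError) → 'T' (inner finally) → 'F' (try body, no exception) → 'X' (finally) → 'B' (after the try/except). Output: ASMTFXB

Answer: ASMTFXB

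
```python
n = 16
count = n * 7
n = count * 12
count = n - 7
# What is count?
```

Trace:
`n = 16` → n = 16
`count = n * 7` → count = 112
`n = count * 12` → n = 1344
`count = n - 7` → count = 1337
So count = 1337

Answer: 1337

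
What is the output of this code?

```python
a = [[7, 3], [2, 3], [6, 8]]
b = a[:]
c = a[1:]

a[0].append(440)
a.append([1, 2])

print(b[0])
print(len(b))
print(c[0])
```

Key concept: slice with nested mutation.
Step by step:
`a = [[7, 3], [2, 3], [6, 8]]` → a = [[7, 3], [2, 3], [6, 8]]
`b = a[:]` → b = [[7, 3], [2, 3], [6, 8]]
`c = a[1:]` → c = [[2, 3], [6, 8]]
`a[0].append(440)` → a = [[7, 3, 440], [2, 3], [6, 8]]; b = [[7, 3, 440], [2, 3], [6, 8]]
`a.append([1, 2])` → a = [[7, 3, 440], [2, 3], [6, 8], [1, 2]]
`print(b[0])` → prints [7, 3, 440]
`print(len(b))` → prints 3
`print(c[0])` → prints [2, 3]

Answer:
[7, 3, 440]
3
[2, 3]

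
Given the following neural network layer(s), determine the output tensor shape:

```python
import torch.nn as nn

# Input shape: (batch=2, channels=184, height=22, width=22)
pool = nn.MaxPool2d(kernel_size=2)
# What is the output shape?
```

Input: (2, 184, 22, 22) -> Output: (2, 184, 11, 11)

Answer: (2, 184, 11, 11)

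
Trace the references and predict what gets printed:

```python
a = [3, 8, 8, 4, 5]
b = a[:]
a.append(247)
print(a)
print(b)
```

Key concept: slice [:] creates copy.
Step by step:
`a = [3, 8, 8, 4, 5]` → a = [3, 8, 8, 4, 5]
`b = a[:]` → b = [3, 8, 8, 4, 5]
`a.append(247)` → a = [3, 8, 8, 4, 5, 247]
`print(a)` → prints [3, 8, 8, 4, 5, 247]
`print(b)` → prints [3, 8, 8, 4, 5]

Answer:
[3, 8, 8, 4, 5, 247]
[3, 8, 8, 4, 5]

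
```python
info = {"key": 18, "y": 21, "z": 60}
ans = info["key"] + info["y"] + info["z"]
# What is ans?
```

Trace:
`info = {"key": 18, "y": 21, "z": 60}` → info = {'key': 18, 'y': 21, 'z': 60}
`ans = info["key"] + info["y"] + info["z"]` → ans = 99
So ans = 99

Answer: 99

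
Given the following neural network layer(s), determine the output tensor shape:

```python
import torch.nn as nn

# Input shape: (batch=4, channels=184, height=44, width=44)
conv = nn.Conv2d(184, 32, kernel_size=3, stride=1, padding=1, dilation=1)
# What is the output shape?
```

Input: (4, 184, 44, 44) -> Output: (4, 32, 44, 44)

Answer: (4, 32, 44, 44)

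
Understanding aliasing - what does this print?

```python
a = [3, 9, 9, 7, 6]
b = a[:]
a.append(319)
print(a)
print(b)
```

Key concept: slice [:] creates copy.
Step by step:
`a = [3, 9, 9, 7, 6]` → a = [3, 9, 9, 7, 6]
`b = a[:]` → b = [3, 9, 9, 7, 6]
`a.append(319)` → a = [3, 9, 9, 7, 6, 319]
`print(a)` → prints [3, 9, 9, 7, 6, 319]
`print(b)` → prints [3, 9, 9, 7, 6]

Answer:
[3, 9, 9, 7, 6, 319]
[3, 9, 9, 7, 6]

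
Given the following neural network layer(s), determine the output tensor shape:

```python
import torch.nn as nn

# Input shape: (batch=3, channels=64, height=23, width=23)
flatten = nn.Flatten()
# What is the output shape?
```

Input: (3, 64, 23, 23) -> Output: (3, 33856)

Answer: (3, 33856)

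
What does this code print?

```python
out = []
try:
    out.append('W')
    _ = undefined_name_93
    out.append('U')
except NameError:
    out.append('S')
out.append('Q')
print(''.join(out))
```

Execution trace: 'W' (try body) → 'S' (except NameError) → 'Q' (after the try/except). Output: WSQ

Answer: WSQ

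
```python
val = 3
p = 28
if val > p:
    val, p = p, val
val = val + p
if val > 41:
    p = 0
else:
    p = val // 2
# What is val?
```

Trace:
`val = 3` → val = 3
`p = 28` → p = 28
`if val > p: ...` → val > p is False → no variable changes
`val = val + p` → val = 31
`if val > 41: ...` → val > 41 is False, take else branch → p = 15
So val = 31

Answer: 31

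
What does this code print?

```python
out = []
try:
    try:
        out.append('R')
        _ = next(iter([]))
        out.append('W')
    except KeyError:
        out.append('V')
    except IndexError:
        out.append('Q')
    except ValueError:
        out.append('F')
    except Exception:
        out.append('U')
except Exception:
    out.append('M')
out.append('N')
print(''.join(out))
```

Execution trace: 'R' (inner try body) → 'U' (inner except Exception) → 'N' (after the try/except). Output: RUN

Answer: RUN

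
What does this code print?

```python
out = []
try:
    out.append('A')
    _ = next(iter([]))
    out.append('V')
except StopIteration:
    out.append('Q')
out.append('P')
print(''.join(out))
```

Execution trace: 'A' (try body) → 'Q' (except StopIteration) → 'P' (after the try/except). Output: AQP

Answer: AQP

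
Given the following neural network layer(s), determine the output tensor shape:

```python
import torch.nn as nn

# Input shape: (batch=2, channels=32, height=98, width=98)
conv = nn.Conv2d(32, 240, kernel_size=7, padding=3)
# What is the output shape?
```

Input: (2, 32, 98, 98) -> Output: (2, 240, 98, 98)

Answer: (2, 240, 98, 98)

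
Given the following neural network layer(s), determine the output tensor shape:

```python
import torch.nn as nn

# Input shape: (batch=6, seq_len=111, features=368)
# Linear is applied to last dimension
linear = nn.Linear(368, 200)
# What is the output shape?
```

Input: (6, 111, 368) -> Output: (6, 111, 200)

Answer: (6, 111, 200)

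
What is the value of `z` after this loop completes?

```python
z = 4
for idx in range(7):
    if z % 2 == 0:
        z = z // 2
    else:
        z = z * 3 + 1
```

Collatz-style transformation from 4
`z` takes the values: 4 → 2 → 1 → 4 → 2 → 1 → 4 → 2

Answer: 2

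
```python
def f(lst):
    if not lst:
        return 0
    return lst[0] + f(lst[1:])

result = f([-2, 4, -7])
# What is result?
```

(-2) + 4 + (-7) + 0 = -5

Answer: -5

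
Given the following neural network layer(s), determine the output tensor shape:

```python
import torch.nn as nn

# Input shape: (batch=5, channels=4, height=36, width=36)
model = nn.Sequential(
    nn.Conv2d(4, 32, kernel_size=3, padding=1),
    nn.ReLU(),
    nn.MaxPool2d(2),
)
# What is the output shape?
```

Input: (5, 4, 36, 36) -> after Conv2d: (5, 32, 36, 36) -> after ReLU: (5, 32, 36, 36) -> Output: (5, 32, 18, 18)

Answer: (5, 32, 18, 18)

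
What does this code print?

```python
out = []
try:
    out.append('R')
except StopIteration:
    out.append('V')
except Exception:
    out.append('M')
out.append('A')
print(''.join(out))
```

Execution trace: 'R' (try body, no exception) → 'A' (after the try/except). Output: RA

Answer: RA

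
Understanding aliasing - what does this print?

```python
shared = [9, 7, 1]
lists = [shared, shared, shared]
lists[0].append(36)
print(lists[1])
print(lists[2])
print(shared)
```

Key concept: list of same reference.
Step by step:
`shared = [9, 7, 1]` → shared = [9, 7, 1]
`lists = [shared, shared, shared]` → lists = [[9, 7, 1], [9, 7, 1], [9, 7, 1]]
`lists[0].append(36)` → shared = [9, 7, 1, 36]; lists = [[9, 7, 1, 36], [9, 7, 1, 36], [9, 7, 1, 36]]
`print(lists[1])` → prints [9, 7, 1, 36]
`print(lists[2])` → prints [9, 7, 1, 36]
`print(shared)` → prints [9, 7, 1, 36]

Answer:
[9, 7, 1, 36]
[9, 7, 1, 36]
[9, 7, 1, 36]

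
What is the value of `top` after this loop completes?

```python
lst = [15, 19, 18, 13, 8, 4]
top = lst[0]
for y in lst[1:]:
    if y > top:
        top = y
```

Maximum of [15, 19, 18, 13, 8, 4]
`top` takes the values: 15 → 19

Answer: 19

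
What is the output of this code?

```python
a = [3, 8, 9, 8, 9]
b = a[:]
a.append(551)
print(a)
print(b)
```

Key concept: slice [:] creates copy.
Step by step:
`a = [3, 8, 9, 8, 9]` → a = [3, 8, 9, 8, 9]
`b = a[:]` → b = [3, 8, 9, 8, 9]
`a.append(551)` → a = [3, 8, 9, 8, 9, 551]
`print(a)` → prints [3, 8, 9, 8, 9, 551]
`print(b)` → prints [3, 8, 9, 8, 9]

Answer:
[3, 8, 9, 8, 9, 551]
[3, 8, 9, 8, 9]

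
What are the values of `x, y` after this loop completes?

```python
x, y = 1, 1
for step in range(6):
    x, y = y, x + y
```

Fibonacci: after 6 iterations
`x, y` takes the values: (1, 1) → (1, 2) → (2, 3) → (3, 5) → (5, 8) → (8, 13) → (13, 21)

Answer: 13, 21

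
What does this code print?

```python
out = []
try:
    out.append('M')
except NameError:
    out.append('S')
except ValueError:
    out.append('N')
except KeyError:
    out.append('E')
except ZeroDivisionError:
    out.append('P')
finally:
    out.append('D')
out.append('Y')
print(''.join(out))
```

Execution trace: 'M' (try body, no exception) → 'D' (finally) → 'Y' (after the try/except). Output: MDY

Answer: MDY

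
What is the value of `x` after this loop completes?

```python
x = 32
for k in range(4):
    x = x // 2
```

Halve 4 times: 32 // 2^4 = 2
`x` takes the values: 32 → 16 → 8 → 4 → 2

Answer: 2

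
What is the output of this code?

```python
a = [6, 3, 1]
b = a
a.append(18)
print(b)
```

Key concept: basic list aliasing.
Step by step:
`a = [6, 3, 1]` → a = [6, 3, 1]
`b = a` → b = [6, 3, 1] (same object as a)
`a.append(18)` → a = [6, 3, 1, 18] (same object as b); b = [6, 3, 1, 18] (same object as a)
`print(b)` → prints [6, 3, 1, 18]

Answer: [6, 3, 1, 18]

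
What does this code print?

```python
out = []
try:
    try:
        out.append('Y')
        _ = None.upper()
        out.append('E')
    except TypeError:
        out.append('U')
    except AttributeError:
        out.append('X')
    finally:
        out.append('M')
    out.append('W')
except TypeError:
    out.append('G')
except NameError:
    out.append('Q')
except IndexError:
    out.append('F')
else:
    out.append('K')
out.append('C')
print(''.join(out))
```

Execution trace: 'Y' (inner try body) → 'X' (inner except AttributeError) → 'M' (inner finally) → 'W' (try body, no exception) → 'K' (else) → 'C' (after the try/except). Output: YXMWKC

Answer: YXMWKC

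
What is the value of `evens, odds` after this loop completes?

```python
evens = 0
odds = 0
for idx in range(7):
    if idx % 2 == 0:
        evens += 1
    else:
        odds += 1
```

Count evens and odds in range(7)
`evens, odds` takes the values: (0, 0) → (1, 0) → (1, 1) → (2, 1) → (2, 2) → (3, 2) → (3, 3) → (4, 3)

Answer: 4, 3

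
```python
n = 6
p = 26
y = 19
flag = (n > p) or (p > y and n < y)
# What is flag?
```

Trace:
`n = 6` → n = 6
`p = 26` → p = 26
`y = 19` → y = 19
`flag = (n > p) or (p > y and n < y)` → flag = True
So flag = True

Answer: True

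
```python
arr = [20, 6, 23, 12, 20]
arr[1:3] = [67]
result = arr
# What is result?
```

Trace:
`arr = [20, 6, 23, 12, 20]` → arr = [20, 6, 23, 12, 20]
`arr[1:3] = [67]` → arr = [20, 67, 12, 20]
`result = arr` → result = [20, 67, 12, 20]
So result = [20, 67, 12, 20]

Answer: [20, 67, 12, 20]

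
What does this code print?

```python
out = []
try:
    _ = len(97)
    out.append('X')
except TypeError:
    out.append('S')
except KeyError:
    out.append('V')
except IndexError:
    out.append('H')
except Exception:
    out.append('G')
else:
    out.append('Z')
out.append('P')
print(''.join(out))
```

Execution trace: 'S' (except TypeError) → 'P' (after the try/except). Output: SP

Answer: SP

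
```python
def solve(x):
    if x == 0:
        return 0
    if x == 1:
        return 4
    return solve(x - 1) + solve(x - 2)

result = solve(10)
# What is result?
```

Build up from base cases: solve(0)=0, solve(1)=4, solve(2)=4, solve(3)=8, solve(4)=12, solve(5)=20, solve(6)=32, ..., solve(10)=220

Answer: 220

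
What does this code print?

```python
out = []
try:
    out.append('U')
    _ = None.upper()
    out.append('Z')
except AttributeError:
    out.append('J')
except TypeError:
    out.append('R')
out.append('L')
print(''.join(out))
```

Execution trace: 'U' (try body) → 'J' (except AttributeError) → 'L' (after the try/except). Output: UJL

Answer: UJL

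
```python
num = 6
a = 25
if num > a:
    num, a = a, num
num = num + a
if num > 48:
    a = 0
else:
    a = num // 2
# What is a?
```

Trace:
`num = 6` → num = 6
`a = 25` → a = 25
`if num > a: ...` → num > a is False → no variable changes
`num = num + a` → num = 31
`if num > 48: ...` → num > 48 is False, take else branch → a = 15
So a = 15

Answer: 15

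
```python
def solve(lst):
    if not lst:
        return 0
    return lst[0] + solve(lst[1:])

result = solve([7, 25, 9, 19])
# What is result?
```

7 + 25 + 9 + 19 + 0 = 60

Answer: 60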